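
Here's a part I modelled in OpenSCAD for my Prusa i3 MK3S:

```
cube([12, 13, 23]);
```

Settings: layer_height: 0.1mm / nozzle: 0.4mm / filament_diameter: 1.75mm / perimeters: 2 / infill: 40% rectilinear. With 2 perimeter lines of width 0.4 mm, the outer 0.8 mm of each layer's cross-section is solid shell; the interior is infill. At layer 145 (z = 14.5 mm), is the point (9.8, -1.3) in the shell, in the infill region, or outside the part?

outside

At z = 14.5 mm: the 12×13 cube contributes its full rectangle. Overall, the cross-section is a single solid region. The nearest boundary edge runs (0.00, 0.00)→(12.00, 0.00); distance from the point to it = 1.30 mm. The point is not inside any of the regions above, so it lies outside the cross-section (1.30 mm from the nearest boundary).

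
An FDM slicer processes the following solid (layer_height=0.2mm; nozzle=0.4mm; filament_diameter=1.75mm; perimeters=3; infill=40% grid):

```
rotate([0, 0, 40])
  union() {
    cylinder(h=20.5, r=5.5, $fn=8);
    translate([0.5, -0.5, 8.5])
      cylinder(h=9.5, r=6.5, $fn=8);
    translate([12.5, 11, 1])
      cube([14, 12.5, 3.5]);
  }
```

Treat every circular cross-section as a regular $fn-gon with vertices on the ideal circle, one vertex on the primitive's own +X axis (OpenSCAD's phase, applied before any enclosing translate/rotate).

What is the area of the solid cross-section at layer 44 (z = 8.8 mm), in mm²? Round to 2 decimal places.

119.50 mm²

At z = 8.8 mm: the r=5.5 cylinder contributes a regular 8-gon of circumradius 5.5 (area = (8/2)·5.500²·sin(360°/8) = 85.56 mm²); the cylinder at (0.5, -0.5): section is a regular 8-gon, circumradius r=6.5 (area = (8/2)·6.500²·sin(360°/8) = 119.50 mm²); the cube at (12.5, 11) is not intersected at this z (z outside [1, 4.5]); Merging all regions: the r=5.5 cylinder lies entirely inside the r=6.5 cylinder at (0.5, -0.5), so the union is just the r=6.5 cylinder at (0.5, -0.5) — area = 119.50 mm²; (whole slice rotated 40° about Z — lengths, areas and connectivity unchanged). Overall, the cross-section is a single solid region. Net area = 119.50 mm².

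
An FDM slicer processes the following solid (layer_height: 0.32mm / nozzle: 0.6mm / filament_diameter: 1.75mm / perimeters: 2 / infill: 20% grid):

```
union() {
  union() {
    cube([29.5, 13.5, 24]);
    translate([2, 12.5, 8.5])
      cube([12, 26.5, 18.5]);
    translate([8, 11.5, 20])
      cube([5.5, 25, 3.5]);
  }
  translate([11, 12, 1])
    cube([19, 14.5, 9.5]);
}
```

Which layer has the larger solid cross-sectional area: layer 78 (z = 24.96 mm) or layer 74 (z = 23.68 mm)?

layer 74 (z = 23.68 mm)

Layer 78 (z = 24.96): the cube does not reach this height (z outside [0, 24]); the cube at (2, 12.5) is present — its section is the full 12×26.5 rectangle (area 318.00 mm²); the cube at (8, 11.5) is absent (z outside [20, 23.5]); Merging all regions: only the 12×26.5 cube at (2, 12.5) is present, so the union is just that shape — area = 318.00 mm²; the cube at (11, 12) is not intersected at this z (z outside [1, 10.5]); Merging all regions: only that combined region is present, so the union is just that shape — area = 318.00 mm². So its area = 318.00 mm². Layer 74 (z = 23.68): the cube (footprint 29.5×13.5) is included at this height (area 398.25 mm²); the cube at (2, 12.5) is present — its section is the full 12×26.5 rectangle (area 318.00 mm²); the cube at (8, 11.5) is absent (z outside [20, 23.5]); Merging all regions: the regions partially overlap — summed areas 716.25 mm² minus the doubly-counted overlap 12.00 mm² gives 704.25 mm² — area = 704.25 mm²; the cube at (11, 12) does not reach this height (z outside [1, 10.5]); Merging all regions: only that combined region is present, so the union is just that shape — area = 704.25 mm². So its area = 704.25 mm². Layer 74 is larger (704.25 vs 318.00 mm²).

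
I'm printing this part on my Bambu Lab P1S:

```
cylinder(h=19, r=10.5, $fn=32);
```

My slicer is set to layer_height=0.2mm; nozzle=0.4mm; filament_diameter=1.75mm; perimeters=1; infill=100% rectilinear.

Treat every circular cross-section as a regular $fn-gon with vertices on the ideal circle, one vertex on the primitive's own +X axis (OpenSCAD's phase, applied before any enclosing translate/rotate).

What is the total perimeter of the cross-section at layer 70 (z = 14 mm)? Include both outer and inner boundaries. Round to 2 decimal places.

65.87 mm

At z = 14 mm: the cylinder: section is a regular 32-gon, circumradius r=10.5 (perimeter = 2·32·10.500·sin(180°/32) = 65.87 mm). Overall, the cross-section is a single solid region. Total boundary length (outer) = 65.87 mm.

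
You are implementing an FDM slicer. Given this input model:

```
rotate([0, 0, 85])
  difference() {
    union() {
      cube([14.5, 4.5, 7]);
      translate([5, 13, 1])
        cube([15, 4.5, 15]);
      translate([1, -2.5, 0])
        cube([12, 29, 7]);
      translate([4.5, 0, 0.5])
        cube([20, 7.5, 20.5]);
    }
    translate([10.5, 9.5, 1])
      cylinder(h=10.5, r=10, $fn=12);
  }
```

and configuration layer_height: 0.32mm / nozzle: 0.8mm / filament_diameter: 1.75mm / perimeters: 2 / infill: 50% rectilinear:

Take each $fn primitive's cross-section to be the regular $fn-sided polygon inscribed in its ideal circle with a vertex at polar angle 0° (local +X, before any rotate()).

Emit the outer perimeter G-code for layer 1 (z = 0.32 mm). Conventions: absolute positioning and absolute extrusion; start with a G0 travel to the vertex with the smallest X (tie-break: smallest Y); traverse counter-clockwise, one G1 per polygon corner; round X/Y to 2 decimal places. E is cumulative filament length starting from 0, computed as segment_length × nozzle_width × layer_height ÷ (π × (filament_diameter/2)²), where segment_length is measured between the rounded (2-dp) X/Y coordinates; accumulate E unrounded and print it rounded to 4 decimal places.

At z = 0.32 mm: the cube is present — its section is the full 14.5×4.5 rectangle; the cube at (5, 13) is absent (z outside [1, 16]); the cube at (1, -2.5) is present — its section is the full 12×29 rectangle; the cube at (4.5, 0) does not reach this height (z outside [0.5, 21]); Taking the union: the regions partially overlap (shared area 54.00 mm²), so overlapping operands fuse into one piece — 1 connected region; the cylinder at (10.5, 9.5) does not reach this height (z outside [1, 11.5]); Taking the first minus the rest: none of the subtracted shapes is present at this height, so that combined region is unchanged — 1 connected region; (whole slice rotated 85° about Z — lengths, areas and connectivity unchanged). The outline is a single polygon with 12 vertices. Extrusion per mm of travel: 0.8 × 0.32 / (π × 0.875²) = 0.106432. Accumulating E over each segment gives final E = 9.2587.

G0 X-26.31 Y3.31 Z0.32
G1 X-4.40 Y1.39 E2.3409
G1 X-4.48 Y0.39 E2.4476
G1 X0.00 Y0.00 E2.9263
G1 X0.09 Y1.00 E3.0331
G1 X2.58 Y0.78 E3.2992
G1 X3.62 Y12.73 E4.5759
G1 X1.13 Y12.95 E4.8419
G1 X1.26 Y14.44 E5.0011
G1 X-3.22 Y14.84 E5.4798
G1 X-3.35 Y13.34 E5.6400
G1 X-25.27 Y15.26 E7.9820
G1 X-26.31 Y3.31 E9.2587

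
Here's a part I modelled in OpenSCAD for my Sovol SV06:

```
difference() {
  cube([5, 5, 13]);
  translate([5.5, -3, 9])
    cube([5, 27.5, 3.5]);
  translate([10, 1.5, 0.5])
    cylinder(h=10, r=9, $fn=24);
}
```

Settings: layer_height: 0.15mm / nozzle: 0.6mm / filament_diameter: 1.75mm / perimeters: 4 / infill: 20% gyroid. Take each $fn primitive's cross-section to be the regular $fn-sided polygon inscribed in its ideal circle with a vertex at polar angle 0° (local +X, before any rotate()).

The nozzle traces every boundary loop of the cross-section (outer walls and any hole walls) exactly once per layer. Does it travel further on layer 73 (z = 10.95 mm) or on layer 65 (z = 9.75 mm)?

Layer 73 (z = 10.95): the cube (footprint 5×5) is included at this height (perimeter 20.00 mm); the 5×27.5 cube at (5.5, -3) contributes its full rectangle (perimeter 65.00 mm); the cylinder at (10, 1.5) is absent (z outside [0.5, 10.5]); After the difference (first − rest): starting from the 5×5 cube, the 5×27.5 cube at (5.5, -3) misses the remaining region (no effect) — boundary = 20.00 mm. So its perimeter = 20.00 mm. Layer 65 (z = 9.75): the 5×5 cube contributes its full rectangle (perimeter 20.00 mm); the cube at (5.5, -3) (footprint 5×27.5) is included at this height (perimeter 65.00 mm); the cylinder at (10, 1.5): section is a regular 24-gon, circumradius r=9 (perimeter = 2·24·9.000·sin(180°/24) = 56.39 mm); Taking the first minus the rest: starting from the 5×5 cube, the 5×27.5 cube at (5.5, -3) misses the remaining region (no effect); the r=9 cylinder at (10, 1.5) partially overlaps it — only the 18.85 mm² overlap (of its 251.57 mm²) is removed, clipping the outline — boundary = 13.12 mm. So its perimeter = 13.12 mm. Layer 73 is larger (20.00 vs 13.12 mm).

layer 73 (z = 10.95 mm)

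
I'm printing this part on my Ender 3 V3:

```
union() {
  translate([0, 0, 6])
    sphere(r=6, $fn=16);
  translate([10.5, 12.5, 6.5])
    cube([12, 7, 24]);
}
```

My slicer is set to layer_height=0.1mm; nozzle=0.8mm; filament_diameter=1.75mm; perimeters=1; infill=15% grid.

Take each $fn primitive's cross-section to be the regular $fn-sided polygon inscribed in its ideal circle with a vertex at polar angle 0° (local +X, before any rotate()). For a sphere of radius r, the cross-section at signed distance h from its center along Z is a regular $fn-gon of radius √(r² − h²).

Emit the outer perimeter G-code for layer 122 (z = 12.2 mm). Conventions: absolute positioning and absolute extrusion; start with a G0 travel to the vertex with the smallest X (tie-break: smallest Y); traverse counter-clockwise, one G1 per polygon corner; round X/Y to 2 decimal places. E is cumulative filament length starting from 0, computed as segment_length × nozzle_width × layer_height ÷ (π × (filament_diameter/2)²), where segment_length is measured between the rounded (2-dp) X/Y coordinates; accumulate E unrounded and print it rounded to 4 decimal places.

At z = 12.2 mm: the sphere does not reach this height (|z−center|=6.200 > r=6); the cube at (10.5, 12.5) is present — its section is the full 12×7 rectangle; Combining (union): only the 12×7 cube at (10.5, 12.5) is present, so the union is just that shape — 1 connected region. The outline is a single polygon with 4 vertices. Extrusion per mm of travel: 0.8 × 0.1 / (π × 0.875²) = 0.033260. Accumulating E over each segment gives final E = 1.2639.

G0 X10.50 Y12.50 Z12.20
G1 X22.50 Y12.50 E0.3991
G1 X22.50 Y19.50 E0.6319
G1 X10.50 Y19.50 E1.0311
G1 X10.50 Y12.50 E1.2639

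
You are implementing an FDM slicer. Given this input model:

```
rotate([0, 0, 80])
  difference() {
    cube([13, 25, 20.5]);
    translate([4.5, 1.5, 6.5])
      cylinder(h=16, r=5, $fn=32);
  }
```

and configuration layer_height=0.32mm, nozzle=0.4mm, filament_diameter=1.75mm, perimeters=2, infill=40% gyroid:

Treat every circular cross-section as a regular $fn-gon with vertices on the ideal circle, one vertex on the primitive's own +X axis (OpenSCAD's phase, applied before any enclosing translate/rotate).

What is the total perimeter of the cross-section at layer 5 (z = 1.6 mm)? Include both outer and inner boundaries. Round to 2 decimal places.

At z = 1.6 mm: the cube (footprint 13×25) is included at this height (perimeter 76.00 mm); the cylinder at (4.5, 1.5) is not intersected at this z (z outside [6.5, 22.5]); After the difference (first − rest): none of the subtracted shapes is present at this height, so the 13×25 cube is unchanged — boundary = 76.00 mm; (whole slice rotated 80° about Z — lengths, areas and connectivity unchanged). Overall, the cross-section is a single solid region. Total boundary length (outer) = 76.00 mm.

76.00 mm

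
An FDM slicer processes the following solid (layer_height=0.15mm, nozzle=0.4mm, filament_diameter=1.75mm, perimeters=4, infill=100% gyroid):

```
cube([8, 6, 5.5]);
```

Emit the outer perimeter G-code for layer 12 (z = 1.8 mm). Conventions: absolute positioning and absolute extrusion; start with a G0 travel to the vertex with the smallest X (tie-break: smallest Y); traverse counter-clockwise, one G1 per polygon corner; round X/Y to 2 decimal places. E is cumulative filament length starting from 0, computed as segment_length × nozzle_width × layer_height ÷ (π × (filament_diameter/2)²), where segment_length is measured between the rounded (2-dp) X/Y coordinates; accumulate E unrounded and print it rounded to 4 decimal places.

G0 X0.00 Y0.00 Z1.80
G1 X8.00 Y0.00 E0.1996
G1 X8.00 Y6.00 E0.3492
G1 X0.00 Y6.00 E0.5488
G1 X0.00 Y0.00 E0.6985

At z = 1.8 mm: the cube is present — its section is the full 8×6 rectangle. The outline is a single polygon with 4 vertices. Extrusion per mm of travel: 0.4 × 0.15 / (π × 0.875²) = 0.024945. Accumulating E over each segment gives final E = 0.6985.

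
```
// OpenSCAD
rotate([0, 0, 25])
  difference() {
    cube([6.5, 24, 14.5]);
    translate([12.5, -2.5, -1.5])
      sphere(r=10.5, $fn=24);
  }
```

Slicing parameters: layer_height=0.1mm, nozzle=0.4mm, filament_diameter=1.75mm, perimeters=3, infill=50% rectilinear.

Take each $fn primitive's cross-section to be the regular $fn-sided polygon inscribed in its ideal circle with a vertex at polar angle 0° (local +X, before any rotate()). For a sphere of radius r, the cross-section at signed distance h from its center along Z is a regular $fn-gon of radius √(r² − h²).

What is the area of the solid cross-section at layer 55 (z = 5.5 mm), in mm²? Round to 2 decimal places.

154.09 mm²

At z = 5.5 mm: the cube (footprint 6.5×24) is included at this height (area 156.00 mm²); the sphere at (12.5, -2.5): section is a regular 24-gon, circumradius = √(r²−h²) = √(10.5²−7²) = 7.826 (area = (24/2)·7.826²·sin(360°/24) = 190.23 mm²); Taking the first minus the rest: starting from the 6.5×24 cube (156.00 mm²), the r=10.5 sphere at (12.5, -2.5) partially overlaps it — only the 1.91 mm² overlap (of its 190.23 mm²) is removed, clipping the outline — area = 154.09 mm²; (rotated 25° about Z; rotation is an isometry so areas/perimeters/island counts are preserved). Overall, the cross-section is a single solid region. Net area = 154.09 mm².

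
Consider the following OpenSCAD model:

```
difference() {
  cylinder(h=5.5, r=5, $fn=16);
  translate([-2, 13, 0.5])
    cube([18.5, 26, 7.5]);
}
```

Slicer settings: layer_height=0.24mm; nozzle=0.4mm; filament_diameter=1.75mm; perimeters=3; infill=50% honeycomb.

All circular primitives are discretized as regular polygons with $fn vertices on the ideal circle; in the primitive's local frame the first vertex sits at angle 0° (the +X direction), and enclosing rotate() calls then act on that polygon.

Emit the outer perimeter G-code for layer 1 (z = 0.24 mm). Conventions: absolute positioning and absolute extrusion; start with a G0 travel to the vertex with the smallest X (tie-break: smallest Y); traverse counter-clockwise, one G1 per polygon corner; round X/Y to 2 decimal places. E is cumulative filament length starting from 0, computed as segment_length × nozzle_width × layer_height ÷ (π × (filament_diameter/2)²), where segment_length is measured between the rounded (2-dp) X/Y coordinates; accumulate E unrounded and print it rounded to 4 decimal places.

At z = 0.24 mm: the r=5 cylinder contributes a regular 16-gon of circumradius 5; the cube at (-2, 13) is absent (z outside [0.5, 8]); Taking the first minus the rest: none of the subtracted shapes is present at this height, so the r=5 cylinder is unchanged — 1 connected region. The outline is a single polygon with 16 vertices. Extrusion per mm of travel: 0.4 × 0.24 / (π × 0.875²) = 0.039912. Accumulating E over each segment gives final E = 1.2461.

G0 X-5.00 Y0.00 Z0.24
G1 X-4.62 Y-1.91 E0.0777
G1 X-3.54 Y-3.54 E0.1558
G1 X-1.91 Y-4.62 E0.2338
G1 X0.00 Y-5.00 E0.3115
G1 X1.91 Y-4.62 E0.3893
G1 X3.54 Y-3.54 E0.4673
G1 X4.62 Y-1.91 E0.5453
G1 X5.00 Y0.00 E0.6231
G1 X4.62 Y1.91 E0.7008
G1 X3.54 Y3.54 E0.7788
G1 X1.91 Y4.62 E0.8569
G1 X0.00 Y5.00 E0.9346
G1 X-1.91 Y4.62 E1.0123
G1 X-3.54 Y3.54 E1.0904
G1 X-4.62 Y1.91 E1.1684
G1 X-5.00 Y0.00 E1.2461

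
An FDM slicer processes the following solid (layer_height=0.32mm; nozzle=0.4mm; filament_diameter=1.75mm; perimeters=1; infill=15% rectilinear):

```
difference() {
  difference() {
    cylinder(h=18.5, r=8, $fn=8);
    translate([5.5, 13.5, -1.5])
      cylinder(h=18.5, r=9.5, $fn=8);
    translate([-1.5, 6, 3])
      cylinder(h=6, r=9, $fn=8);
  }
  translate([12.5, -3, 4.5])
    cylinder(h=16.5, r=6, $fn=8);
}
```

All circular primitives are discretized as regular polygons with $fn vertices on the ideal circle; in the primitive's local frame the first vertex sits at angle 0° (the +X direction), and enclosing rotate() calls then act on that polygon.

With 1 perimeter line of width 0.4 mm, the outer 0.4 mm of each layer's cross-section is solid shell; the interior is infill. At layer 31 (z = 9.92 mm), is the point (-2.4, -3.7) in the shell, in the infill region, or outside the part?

At z = 9.92 mm: the r=8 cylinder contributes a regular 8-gon of circumradius 8; the r=9.5 cylinder at (5.5, 13.5) gives a regular 8-gon of circumradius 9.5 (constant along its height); the cylinder at (-1.5, 6) is not intersected at this z (z outside [3, 9]); After the difference (first − rest): starting from the r=8 cylinder, the r=9.5 cylinder at (5.5, 13.5) partially overlaps it — only the 11.75 mm² overlap (of its 255.27 mm²) is removed, clipping the outline — 1 connected region; the r=6 cylinder at (12.5, -3) gives a regular 8-gon of circumradius 6 (constant along its height); Subtracting the remaining from the first: starting from that combined region, the r=6 cylinder at (12.5, -3) partially overlaps it — only the 0.85 mm² overlap (of its 101.82 mm²) is removed, clipping the outline — 1 connected region. Overall, the cross-section is a single solid region. The nearest boundary edge runs (-0.00, -8.00)→(-5.66, -5.66); distance from the point to it = 3.05 mm. The point is inside the cross-section and 3.05 mm from the nearest boundary — more than the 0.4 mm shell width (1 × 0.4), so it's in the infill interior.

infill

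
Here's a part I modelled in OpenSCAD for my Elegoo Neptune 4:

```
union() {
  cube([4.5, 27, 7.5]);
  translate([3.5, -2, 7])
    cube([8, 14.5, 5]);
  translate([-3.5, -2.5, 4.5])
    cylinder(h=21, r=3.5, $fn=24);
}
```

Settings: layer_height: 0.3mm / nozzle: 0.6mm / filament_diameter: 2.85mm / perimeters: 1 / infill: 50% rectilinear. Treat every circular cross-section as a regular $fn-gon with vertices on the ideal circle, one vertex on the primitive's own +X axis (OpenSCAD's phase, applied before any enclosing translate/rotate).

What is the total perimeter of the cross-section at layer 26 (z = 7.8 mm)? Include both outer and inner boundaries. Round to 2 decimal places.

66.93 mm

At z = 7.8 mm: the cube does not reach this height (z outside [0, 7.5]); the cube at (3.5, -2) is present — its section is the full 8×14.5 rectangle (perimeter 45.00 mm); the r=3.5 cylinder at (-3.5, -2.5) contributes a regular 24-gon of circumradius 3.5 (perimeter = 2·24·3.500·sin(180°/24) = 21.93 mm); Combining (union): the 2 present regions are separate (no shared area or edge), so areas and boundary lengths simply add and each stays a separate island — boundary = 66.93 mm. Overall, the cross-section has 2 separate islands. Total boundary length (outer) = 66.93 mm.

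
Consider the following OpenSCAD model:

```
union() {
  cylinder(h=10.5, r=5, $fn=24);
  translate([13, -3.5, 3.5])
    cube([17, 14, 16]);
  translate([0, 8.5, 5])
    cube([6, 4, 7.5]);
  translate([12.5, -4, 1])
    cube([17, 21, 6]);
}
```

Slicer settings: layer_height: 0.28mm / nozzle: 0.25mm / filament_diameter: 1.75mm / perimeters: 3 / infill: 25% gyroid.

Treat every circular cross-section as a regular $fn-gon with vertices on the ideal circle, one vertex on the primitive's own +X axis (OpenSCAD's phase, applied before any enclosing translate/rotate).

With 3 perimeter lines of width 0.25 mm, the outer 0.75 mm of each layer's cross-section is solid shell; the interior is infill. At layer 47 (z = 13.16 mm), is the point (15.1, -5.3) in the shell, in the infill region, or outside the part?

At z = 13.16 mm: the cylinder is not intersected at this z (z outside [0, 10.5]); the cube at (13, -3.5) (footprint 17×14) is included at this height; the cube at (0, 8.5) is not intersected at this z (z outside [5, 12.5]); the cube at (12.5, -4) is absent (z outside [1, 7]); Combining (union): only the 17×14 cube at (13, -3.5) is present, so the union is just that shape — 1 connected region. Overall, the cross-section is a single solid region. The nearest boundary edge runs (13.00, -3.50)→(30.00, -3.50); distance from the point to it = 1.80 mm. The point is not inside any of the regions above, so it lies outside the cross-section (1.80 mm from the nearest boundary).

outside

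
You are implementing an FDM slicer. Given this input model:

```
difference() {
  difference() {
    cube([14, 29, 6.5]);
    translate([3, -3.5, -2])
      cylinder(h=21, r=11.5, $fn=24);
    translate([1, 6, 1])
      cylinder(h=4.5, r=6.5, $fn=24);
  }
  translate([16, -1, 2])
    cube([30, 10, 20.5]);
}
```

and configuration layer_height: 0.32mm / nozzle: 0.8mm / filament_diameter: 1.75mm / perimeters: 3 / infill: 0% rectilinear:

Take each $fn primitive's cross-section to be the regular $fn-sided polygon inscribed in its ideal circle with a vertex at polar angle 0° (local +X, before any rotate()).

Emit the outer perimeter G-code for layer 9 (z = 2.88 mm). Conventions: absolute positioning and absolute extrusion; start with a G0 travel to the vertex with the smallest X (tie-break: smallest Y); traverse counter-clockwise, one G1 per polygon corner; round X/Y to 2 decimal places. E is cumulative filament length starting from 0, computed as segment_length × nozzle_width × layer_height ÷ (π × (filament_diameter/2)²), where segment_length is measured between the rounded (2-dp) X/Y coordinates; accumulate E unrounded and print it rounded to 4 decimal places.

At z = 2.88 mm: the cube (footprint 14×29) is included at this height; the r=11.5 cylinder at (3, -3.5) contributes a regular 24-gon of circumradius 11.5; the r=6.5 cylinder at (1, 6) gives a regular 24-gon of circumradius 6.5 (constant along its height); After the difference (first − rest): starting from the 14×29 cube, the r=11.5 cylinder at (3, -3.5) partially overlaps it — only the 86.69 mm² overlap (of its 410.75 mm²) is removed, clipping the outline; the r=6.5 cylinder at (1, 6) partially overlaps it — only the 26.56 mm² overlap (of its 131.22 mm²) is removed, clipping the outline — 1 connected region; the cube at (16, -1) is present — its section is the full 30×10 rectangle; Subtracting the remaining from the first: starting from the result so far, the 30×10 cube at (16, -1) misses the remaining region (no effect) — 1 connected region. The outline is a single polygon with 15 vertices. Extrusion per mm of travel: 0.8 × 0.32 / (π × 0.875²) = 0.106432. Accumulating E over each segment gives final E = 8.4969.

G0 X0.00 Y12.37 Z2.88
G1 X1.00 Y12.50 E0.1073
G1 X2.68 Y12.28 E0.2877
G1 X4.25 Y11.63 E0.4685
G1 X5.60 Y10.60 E0.6492
G1 X6.63 Y9.25 E0.8300
G1 X7.28 Y7.68 E1.0108
G1 X7.36 Y7.03 E1.0805
G1 X8.75 Y6.46 E1.2404
G1 X11.13 Y4.63 E1.5600
G1 X12.96 Y2.25 E1.8795
G1 X13.89 Y0.00 E2.1386
G1 X14.00 Y0.00 E2.1503
G1 X14.00 Y29.00 E5.2369
G1 X0.00 Y29.00 E6.7269
G1 X0.00 Y12.37 E8.4969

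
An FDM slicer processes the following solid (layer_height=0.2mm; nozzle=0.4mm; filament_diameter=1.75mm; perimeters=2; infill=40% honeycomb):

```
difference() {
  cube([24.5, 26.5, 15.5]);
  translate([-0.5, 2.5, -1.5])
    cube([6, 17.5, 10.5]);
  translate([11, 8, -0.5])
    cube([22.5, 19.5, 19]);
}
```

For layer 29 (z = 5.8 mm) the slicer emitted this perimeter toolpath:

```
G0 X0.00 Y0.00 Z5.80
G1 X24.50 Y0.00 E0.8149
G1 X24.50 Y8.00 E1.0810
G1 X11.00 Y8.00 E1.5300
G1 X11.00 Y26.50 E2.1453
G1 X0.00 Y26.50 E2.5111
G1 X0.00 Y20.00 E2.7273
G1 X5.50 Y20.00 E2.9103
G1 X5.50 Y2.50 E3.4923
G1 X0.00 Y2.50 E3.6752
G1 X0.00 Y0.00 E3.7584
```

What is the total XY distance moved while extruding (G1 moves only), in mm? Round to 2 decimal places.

Sum the Euclidean lengths of each G1 segment: total = 113.00 mm.

113.00 mm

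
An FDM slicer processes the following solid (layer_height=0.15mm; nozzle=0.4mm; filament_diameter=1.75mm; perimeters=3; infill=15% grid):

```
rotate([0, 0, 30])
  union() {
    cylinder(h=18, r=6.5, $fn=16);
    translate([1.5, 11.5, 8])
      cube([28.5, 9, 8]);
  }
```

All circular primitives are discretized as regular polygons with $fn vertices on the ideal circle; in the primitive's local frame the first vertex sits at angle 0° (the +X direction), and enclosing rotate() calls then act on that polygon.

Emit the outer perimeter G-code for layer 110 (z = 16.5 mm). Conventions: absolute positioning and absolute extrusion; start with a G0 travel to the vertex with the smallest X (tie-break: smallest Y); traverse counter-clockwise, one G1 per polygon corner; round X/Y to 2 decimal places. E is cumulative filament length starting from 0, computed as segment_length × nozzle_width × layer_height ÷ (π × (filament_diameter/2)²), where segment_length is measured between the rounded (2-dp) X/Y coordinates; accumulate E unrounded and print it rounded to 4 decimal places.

G0 X-6.44 Y-0.85 Z16.50
G1 X-5.63 Y-3.25 E0.0632
G1 X-3.96 Y-5.16 E0.1265
G1 X-1.68 Y-6.28 E0.1898
G1 X0.85 Y-6.44 E0.2531
G1 X3.25 Y-5.63 E0.3163
G1 X5.16 Y-3.96 E0.3796
G1 X6.28 Y-1.68 E0.4429
G1 X6.44 Y0.85 E0.5062
G1 X5.63 Y3.25 E0.5693
G1 X3.96 Y5.16 E0.6326
G1 X1.68 Y6.28 E0.6960
G1 X-0.85 Y6.44 E0.7592
G1 X-3.25 Y5.63 E0.8224
G1 X-5.16 Y3.96 E0.8857
G1 X-6.28 Y1.68 E0.9491
G1 X-6.44 Y-0.85 E1.0123

At z = 16.5 mm: the r=6.5 cylinder contributes a regular 16-gon of circumradius 6.5; the cube at (1.5, 11.5) is not intersected at this z (z outside [8, 16]); Taking the union: only the r=6.5 cylinder is present, so the union is just that shape — 1 connected region; (whole slice rotated 30° about Z — lengths, areas and connectivity unchanged). The outline is a single polygon with 16 vertices. Extrusion per mm of travel: 0.4 × 0.15 / (π × 0.875²) = 0.024945. Accumulating E over each segment gives final E = 1.0123.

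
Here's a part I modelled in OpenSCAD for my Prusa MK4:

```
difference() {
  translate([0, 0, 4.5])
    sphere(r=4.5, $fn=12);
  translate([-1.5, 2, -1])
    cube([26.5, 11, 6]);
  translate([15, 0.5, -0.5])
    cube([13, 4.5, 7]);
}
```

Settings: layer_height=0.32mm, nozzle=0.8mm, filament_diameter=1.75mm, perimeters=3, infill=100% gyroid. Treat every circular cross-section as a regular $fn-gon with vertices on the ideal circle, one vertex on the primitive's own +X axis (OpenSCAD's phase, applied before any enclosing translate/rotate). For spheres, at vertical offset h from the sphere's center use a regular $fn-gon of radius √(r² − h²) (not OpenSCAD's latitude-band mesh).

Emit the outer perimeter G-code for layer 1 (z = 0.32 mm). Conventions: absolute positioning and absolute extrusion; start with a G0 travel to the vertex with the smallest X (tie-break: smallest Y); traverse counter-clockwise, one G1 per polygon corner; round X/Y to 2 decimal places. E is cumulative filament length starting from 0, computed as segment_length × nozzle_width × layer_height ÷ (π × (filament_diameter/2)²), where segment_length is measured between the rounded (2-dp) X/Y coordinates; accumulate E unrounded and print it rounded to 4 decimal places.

G0 X-1.67 Y0.00 Z0.32
G1 X-1.44 Y-0.83 E0.0917
G1 X-0.83 Y-1.44 E0.1835
G1 X0.00 Y-1.67 E0.2752
G1 X0.83 Y-1.44 E0.3668
G1 X1.44 Y-0.83 E0.4586
G1 X1.67 Y0.00 E0.5503
G1 X1.44 Y0.83 E0.6420
G1 X0.83 Y1.44 E0.7338
G1 X0.00 Y1.67 E0.8255
G1 X-0.83 Y1.44 E0.9171
G1 X-1.44 Y0.83 E1.0089
G1 X-1.67 Y0.00 E1.1006

At z = 0.32 mm: the r=4.5 sphere contributes a regular 12-gon of circumradius √(4.5²−4.18²) = 1.667; the 26.5×11 cube at (-1.5, 2) contributes its full rectangle; the cube at (15, 0.5) is present — its section is the full 13×4.5 rectangle; After the difference (first − rest): starting from the r=4.5 sphere, the 26.5×11 cube at (-1.5, 2) misses the remaining region (no effect); the 13×4.5 cube at (15, 0.5) misses the remaining region (no effect) — 1 connected region. The outline is a single polygon with 12 vertices. Extrusion per mm of travel: 0.8 × 0.32 / (π × 0.875²) = 0.106432. Accumulating E over each segment gives final E = 1.1006.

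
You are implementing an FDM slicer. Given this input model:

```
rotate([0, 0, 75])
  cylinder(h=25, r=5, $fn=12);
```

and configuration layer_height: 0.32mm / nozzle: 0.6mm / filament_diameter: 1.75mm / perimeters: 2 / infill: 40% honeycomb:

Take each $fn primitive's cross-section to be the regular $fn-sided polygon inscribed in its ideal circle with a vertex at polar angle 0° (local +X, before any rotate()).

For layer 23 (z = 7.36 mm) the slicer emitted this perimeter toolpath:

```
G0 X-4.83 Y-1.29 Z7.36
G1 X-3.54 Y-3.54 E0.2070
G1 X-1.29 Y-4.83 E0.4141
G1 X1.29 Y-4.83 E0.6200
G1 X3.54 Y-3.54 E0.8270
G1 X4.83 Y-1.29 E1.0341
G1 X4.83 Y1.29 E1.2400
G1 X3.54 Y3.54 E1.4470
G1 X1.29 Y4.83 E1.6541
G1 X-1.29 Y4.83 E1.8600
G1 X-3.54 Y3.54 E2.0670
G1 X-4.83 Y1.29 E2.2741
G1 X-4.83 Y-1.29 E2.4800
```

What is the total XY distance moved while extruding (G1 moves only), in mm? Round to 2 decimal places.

31.07 mm

Sum the Euclidean lengths of each G1 segment: total = 31.07 mm.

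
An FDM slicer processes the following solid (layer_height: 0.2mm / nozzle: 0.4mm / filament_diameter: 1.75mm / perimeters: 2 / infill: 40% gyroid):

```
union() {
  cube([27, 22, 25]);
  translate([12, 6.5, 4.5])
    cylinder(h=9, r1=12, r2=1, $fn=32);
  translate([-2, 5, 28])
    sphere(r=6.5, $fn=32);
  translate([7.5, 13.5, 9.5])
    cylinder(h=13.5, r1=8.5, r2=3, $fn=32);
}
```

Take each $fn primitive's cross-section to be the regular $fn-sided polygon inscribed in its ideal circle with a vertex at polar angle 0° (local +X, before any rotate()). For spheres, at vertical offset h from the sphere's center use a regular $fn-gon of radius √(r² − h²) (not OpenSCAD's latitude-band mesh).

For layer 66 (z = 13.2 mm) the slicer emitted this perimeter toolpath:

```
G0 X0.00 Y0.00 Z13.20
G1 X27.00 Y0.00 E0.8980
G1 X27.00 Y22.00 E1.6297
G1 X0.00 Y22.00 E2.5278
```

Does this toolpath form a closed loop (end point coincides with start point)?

no

Start point (G0): (0.00, 0.00). End point (last G1): the path does not return to the start — open.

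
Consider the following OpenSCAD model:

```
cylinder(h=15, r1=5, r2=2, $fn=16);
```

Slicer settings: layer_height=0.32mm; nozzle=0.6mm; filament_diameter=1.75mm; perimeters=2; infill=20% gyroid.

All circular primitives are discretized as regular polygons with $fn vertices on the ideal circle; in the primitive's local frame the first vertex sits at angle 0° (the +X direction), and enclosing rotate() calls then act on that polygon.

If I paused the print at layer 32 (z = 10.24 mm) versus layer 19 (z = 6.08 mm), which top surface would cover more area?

layer 19 (z = 6.08 mm)

Layer 32 (z = 10.24): the cone contributes a regular 16-gon of circumradius 2.952 (interpolated between r1=5 and r2=2 at t=0.683) (area = (16/2)·2.952²·sin(360°/16) = 26.68 mm²). So its area = 26.68 mm². Layer 19 (z = 6.08): the cone contributes a regular 16-gon of circumradius 3.784 (interpolated between r1=5 and r2=2 at t=0.405) (area = (16/2)·3.784²·sin(360°/16) = 43.84 mm²). So its area = 43.84 mm². Layer 19 is larger (43.84 vs 26.68 mm²).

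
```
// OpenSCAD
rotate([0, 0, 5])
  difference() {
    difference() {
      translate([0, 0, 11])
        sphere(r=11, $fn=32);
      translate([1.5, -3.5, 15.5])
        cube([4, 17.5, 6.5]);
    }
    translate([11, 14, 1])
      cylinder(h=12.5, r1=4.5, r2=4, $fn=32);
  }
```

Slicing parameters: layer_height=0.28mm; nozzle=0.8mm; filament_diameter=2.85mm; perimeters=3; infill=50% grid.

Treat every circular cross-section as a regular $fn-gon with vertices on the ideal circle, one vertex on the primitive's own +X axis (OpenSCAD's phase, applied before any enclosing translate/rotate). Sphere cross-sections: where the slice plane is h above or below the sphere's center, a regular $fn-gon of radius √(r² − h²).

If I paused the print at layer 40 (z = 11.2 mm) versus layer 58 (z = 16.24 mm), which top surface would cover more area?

layer 40 (z = 11.2 mm)

Layer 40 (z = 11.2): the r=11 sphere contributes a regular 32-gon of circumradius √(11²−0.2²) = 10.998 (area = (32/2)·10.998²·sin(360°/32) = 377.57 mm²); the cube at (1.5, -3.5) is absent (z outside [15.5, 22]); Subtracting the remaining from the first: none of the subtracted shapes is present at this height, so the r=11 sphere is unchanged — area = 377.57 mm²; the cone at (11, 14): at t=0.816 of its height the radius interpolates to r₁+(r₂−r₁)t = 4.092, giving a regular 32-gon of that circumradius (area = (32/2)·4.092²·sin(360°/32) = 52.27 mm²); Taking the first minus the rest: starting from that combined region (377.57 mm²), the cone at (11, 14) misses the remaining region (no effect) — area = 377.57 mm²; (whole slice rotated 5° about Z — lengths, areas and connectivity unchanged). So its area = 377.57 mm². Layer 58 (z = 16.24): the sphere: section is a regular 32-gon, circumradius = √(r²−h²) = √(11²−5.24²) = 9.672 (area = (32/2)·9.672²·sin(360°/32) = 291.99 mm²); the cube at (1.5, -3.5) (footprint 4×17.5) is included at this height (area 70.00 mm²); After the difference (first − rest): starting from the r=11 sphere (291.99 mm²), the 4×17.5 cube at (1.5, -3.5) partially overlaps it — only the 49.59 mm² overlap (of its 70.00 mm²) is removed, clipping the outline — area = 242.39 mm²; the cone at (11, 14) is absent (z outside [1, 13.5]); Taking the first minus the rest: none of the subtracted shapes is present at this height, so the result so far is unchanged — area = 242.39 mm²; (rotated 5° about Z; rotation is an isometry so areas/perimeters/island counts are preserved). So its area = 242.39 mm². Layer 40 is larger (377.57 vs 242.39 mm²).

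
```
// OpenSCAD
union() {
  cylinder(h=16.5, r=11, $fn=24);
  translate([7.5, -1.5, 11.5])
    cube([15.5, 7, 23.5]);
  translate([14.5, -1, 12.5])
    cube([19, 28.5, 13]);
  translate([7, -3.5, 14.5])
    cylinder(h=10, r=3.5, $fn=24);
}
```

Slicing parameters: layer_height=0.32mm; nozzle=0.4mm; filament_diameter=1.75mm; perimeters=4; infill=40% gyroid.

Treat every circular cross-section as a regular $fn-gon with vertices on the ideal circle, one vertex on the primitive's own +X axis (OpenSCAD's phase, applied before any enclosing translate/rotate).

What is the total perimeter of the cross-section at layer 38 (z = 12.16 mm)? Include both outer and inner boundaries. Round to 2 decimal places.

94.33 mm

At z = 12.16 mm: the cylinder: section is a regular 24-gon, circumradius r=11 (perimeter = 2·24·11.000·sin(180°/24) = 68.92 mm); the 15.5×7 cube at (7.5, -1.5) contributes its full rectangle (perimeter 45.00 mm); the cube at (14.5, -1) is not intersected at this z (z outside [12.5, 25.5]); the cylinder at (7, -3.5) is absent (z outside [14.5, 24.5]); Combining (union): the regions partially overlap (shared area 21.37 mm²), so the edge portions inside another operand are dropped and the merged outline is re-measured after clipping — boundary = 94.33 mm. Overall, the cross-section is a single solid region. Total boundary length (outer) = 94.33 mm.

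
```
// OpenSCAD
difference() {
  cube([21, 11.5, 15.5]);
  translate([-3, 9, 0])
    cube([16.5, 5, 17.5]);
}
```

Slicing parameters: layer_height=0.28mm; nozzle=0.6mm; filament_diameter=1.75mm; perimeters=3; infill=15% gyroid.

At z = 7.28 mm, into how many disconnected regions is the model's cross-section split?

At z = 7.28 mm: the cube is present — its section is the full 21×11.5 rectangle; the cube at (-3, 9) is present — its section is the full 16.5×5 rectangle; After the difference (first − rest): starting from the 21×11.5 cube, the 16.5×5 cube at (-3, 9) partially overlaps it — only the 33.75 mm² overlap (of its 82.50 mm²) is removed, clipping the outline — 1 connected region. The result has 1 disconnected region.

1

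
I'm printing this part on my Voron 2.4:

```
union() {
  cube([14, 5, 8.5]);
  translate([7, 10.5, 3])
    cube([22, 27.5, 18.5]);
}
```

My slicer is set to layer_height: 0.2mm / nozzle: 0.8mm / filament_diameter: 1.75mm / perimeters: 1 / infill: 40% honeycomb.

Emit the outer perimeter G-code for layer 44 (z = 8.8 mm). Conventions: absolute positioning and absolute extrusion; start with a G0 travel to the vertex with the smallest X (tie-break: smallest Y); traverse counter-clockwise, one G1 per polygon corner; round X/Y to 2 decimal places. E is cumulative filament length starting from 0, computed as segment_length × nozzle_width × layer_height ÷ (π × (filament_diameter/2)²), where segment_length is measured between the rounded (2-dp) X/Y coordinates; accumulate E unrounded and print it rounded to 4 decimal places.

G0 X7.00 Y10.50 Z8.80
G1 X29.00 Y10.50 E1.4634
G1 X29.00 Y38.00 E3.2928
G1 X7.00 Y38.00 E4.7562
G1 X7.00 Y10.50 E6.5855

At z = 8.8 mm: the cube does not reach this height (z outside [0, 8.5]); the cube at (7, 10.5) (footprint 22×27.5) is included at this height; Combining (union): only the 22×27.5 cube at (7, 10.5) is present, so the union is just that shape — 1 connected region. The outline is a single polygon with 4 vertices. Extrusion per mm of travel: 0.8 × 0.2 / (π × 0.875²) = 0.066520. Accumulating E over each segment gives final E = 6.5855.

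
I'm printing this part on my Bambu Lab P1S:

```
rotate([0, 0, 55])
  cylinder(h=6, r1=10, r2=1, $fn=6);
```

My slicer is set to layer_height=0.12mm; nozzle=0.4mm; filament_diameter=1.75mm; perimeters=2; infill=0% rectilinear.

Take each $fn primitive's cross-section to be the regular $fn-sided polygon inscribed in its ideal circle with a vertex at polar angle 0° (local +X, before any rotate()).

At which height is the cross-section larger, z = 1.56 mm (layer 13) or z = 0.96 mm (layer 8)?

Layer 13 (z = 1.56): the cone: at t=0.260 of its height the radius interpolates to r₁+(r₂−r₁)t = 7.660, giving a regular 6-gon of that circumradius (area = (6/2)·7.660²·sin(360°/6) = 152.44 mm²); (rotated 55° about Z; rotation is an isometry so areas/perimeters/island counts are preserved). So its area = 152.44 mm². Layer 8 (z = 0.96): the cone (r1=10→r2=1) has section circumradius 8.560 here — a regular 6-gon (area = (6/2)·8.560²·sin(360°/6) = 190.37 mm²); (whole slice rotated 55° about Z — lengths, areas and connectivity unchanged). So its area = 190.37 mm². Layer 8 is larger (190.37 vs 152.44 mm²).

layer 8 (z = 0.96 mm)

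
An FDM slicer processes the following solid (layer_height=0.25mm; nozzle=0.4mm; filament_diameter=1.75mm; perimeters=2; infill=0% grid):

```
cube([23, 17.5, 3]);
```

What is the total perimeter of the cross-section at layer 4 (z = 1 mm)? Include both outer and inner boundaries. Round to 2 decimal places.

At z = 1 mm: the 23×17.5 cube contributes its full rectangle (perimeter 81.00 mm). Overall, the cross-section is a single solid region. Total boundary length (outer) = 81.00 mm.

81.00 mm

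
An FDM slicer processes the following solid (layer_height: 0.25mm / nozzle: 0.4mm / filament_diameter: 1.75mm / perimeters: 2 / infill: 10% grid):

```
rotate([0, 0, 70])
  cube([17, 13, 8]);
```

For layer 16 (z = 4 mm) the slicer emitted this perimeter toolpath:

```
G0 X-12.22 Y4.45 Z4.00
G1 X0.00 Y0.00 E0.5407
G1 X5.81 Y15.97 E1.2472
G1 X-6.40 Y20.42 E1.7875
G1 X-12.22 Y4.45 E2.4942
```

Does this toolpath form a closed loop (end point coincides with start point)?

yes

Start point (G0): (-12.22, 4.45). End point (last G1): the path returns to the start — closed.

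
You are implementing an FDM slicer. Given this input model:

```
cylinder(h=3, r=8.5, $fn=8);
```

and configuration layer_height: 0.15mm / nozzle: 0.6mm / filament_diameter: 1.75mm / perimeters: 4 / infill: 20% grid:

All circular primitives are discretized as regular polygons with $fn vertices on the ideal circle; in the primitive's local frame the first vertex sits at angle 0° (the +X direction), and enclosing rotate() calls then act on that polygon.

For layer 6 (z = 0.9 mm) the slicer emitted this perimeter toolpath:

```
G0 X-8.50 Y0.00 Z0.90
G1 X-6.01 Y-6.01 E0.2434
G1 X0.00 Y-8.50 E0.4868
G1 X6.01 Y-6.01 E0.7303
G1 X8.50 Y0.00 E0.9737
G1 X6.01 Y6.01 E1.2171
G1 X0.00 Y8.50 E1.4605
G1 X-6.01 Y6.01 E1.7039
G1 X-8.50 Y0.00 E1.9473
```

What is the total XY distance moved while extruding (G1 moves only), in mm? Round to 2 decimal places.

Sum the Euclidean lengths of each G1 segment: total = 52.04 mm.

52.04 mm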